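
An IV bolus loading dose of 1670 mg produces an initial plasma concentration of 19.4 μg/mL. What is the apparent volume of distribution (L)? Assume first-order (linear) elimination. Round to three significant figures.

86.1 L

Immediately after an IV bolus, C₀ = Dose / Vd, so Vd = Dose / C₀.
Vd = 1670 / 19.4 = 86.08 L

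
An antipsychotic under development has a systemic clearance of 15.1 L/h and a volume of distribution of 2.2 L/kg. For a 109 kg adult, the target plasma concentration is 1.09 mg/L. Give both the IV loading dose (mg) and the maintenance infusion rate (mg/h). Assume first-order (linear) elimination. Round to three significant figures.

(a) 261 mg; (b) 16.5 mg/h

Total Vd = 2.2 × 109 = 239.8 L
LD = Vd · C_target = 239.8 × 1.09 = 261.4 mg
Maintenance infusion rate = CL × Css = 15.10 × 1.09 = 16.46 mg/h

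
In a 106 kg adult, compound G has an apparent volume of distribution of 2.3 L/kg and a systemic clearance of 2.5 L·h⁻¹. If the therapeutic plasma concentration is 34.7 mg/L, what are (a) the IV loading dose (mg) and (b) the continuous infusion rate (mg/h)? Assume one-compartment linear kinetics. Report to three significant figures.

Vd = 2.3 L/kg × 106 kg = 243.8 L
Loading dose = Vd × C = 243.8 × 34.7 = 8460 mg
Maintenance: replace elimination → rate = CL × Css = 2.500 × 34.7 = 86.75 mg/h

(a) 8460 mg; (b) 86.8 mg/h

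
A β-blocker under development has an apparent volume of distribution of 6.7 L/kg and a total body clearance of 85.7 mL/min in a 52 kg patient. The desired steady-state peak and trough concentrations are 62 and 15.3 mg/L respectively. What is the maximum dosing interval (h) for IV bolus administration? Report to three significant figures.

94.8 h

Total Vd = 6.7 × 52 = 348.4 L
CL = 85.7 mL/min × 60/1000 = 5.142 L/h
k = CL / Vd = 5.142 / 348.4 = 0.01476 h⁻¹
Between IV bolus doses, concentration decays as C = C₀·e^(−kτ), so C_peak/C_trough = e^(kτ).
τ_max = ln(C_peak/C_trough) / k = ln(62/15.3) / 0.01476 = 1.399 / 0.01476 = 94.78 h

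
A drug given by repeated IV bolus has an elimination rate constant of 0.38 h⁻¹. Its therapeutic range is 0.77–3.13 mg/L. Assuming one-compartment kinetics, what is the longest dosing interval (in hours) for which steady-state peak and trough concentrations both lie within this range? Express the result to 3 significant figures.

3.69 h

Between IV bolus doses, concentration decays as C = C₀·e^(−kτ), so C_peak/C_trough = e^(kτ).
τ_max = ln(C_peak/C_trough) / k = ln(3.13/0.77) / 0.3800 = 1.402 / 0.3800 = 3.689 h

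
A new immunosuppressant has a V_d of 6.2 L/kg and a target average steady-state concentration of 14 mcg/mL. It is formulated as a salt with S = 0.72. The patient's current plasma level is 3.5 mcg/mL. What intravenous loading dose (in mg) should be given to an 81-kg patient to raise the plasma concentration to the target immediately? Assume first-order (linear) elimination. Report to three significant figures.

7320 mg

Total Vd = 6.2 × 81 = 502.2 L
The loading dose fills Vd to the target concentration.
Concentration deficit ΔC = 14 − 3.5 = 10.50 mg/L
LD = Vd × ΔC / S = 502.2 × 10.50 / 0.72 = 7324 mg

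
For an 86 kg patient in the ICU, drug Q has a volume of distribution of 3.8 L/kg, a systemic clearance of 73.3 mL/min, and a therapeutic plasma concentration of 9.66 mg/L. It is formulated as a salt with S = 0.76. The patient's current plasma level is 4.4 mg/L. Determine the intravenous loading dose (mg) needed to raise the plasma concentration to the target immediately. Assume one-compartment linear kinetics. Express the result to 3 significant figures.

Total Vd = 3.8 × 86 = 326.8 L
Concentration deficit ΔC = 9.66 − 4.4 = 5.260 mg/L
LD = Vd × ΔC / S = 326.8 × 5.260 / 0.76 = 2262 mg

2260 mg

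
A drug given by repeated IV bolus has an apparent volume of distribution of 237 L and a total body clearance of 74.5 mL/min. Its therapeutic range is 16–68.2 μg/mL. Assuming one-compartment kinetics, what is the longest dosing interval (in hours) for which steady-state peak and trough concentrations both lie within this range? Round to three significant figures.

Convert clearance: 74.5 mL/min × 60 min/h ÷ 1000 mL/L = 4.470 L/h
k = CL / Vd = 4.470 / 237.0 = 0.01886 h⁻¹
Between IV bolus doses, concentration decays as C = C₀·e^(−kτ), so C_peak/C_trough = e^(kτ).
τ_max = ln(C_peak/C_trough) / k = ln(68.2/16) / 0.01886 = 1.450 / 0.01886 = 76.88 h

76.9 h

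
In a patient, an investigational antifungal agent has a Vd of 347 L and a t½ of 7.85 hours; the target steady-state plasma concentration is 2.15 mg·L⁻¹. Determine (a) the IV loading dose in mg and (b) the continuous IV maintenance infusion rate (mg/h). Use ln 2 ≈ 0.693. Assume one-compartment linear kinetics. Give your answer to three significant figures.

LD = Vd × C = 347.0 × 2.15 = 746.1 mg
CL = 0.693 × Vd / t½ = 0.693 × 347.0 / 7.85 = 30.63 L/h
Infusion rate = CL × Css = 30.63 × 2.15 = 65.85 mg/h

(a) 746 mg; (b) 65.9 mg/h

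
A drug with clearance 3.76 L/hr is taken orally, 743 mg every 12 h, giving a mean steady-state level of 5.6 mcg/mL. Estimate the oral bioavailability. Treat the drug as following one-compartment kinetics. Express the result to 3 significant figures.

F·D/τ = CL·Css at steady state → F = CL·Css·τ / D.
F = 3.76 × 5.6 × 12 / 743 = 0.340

0.340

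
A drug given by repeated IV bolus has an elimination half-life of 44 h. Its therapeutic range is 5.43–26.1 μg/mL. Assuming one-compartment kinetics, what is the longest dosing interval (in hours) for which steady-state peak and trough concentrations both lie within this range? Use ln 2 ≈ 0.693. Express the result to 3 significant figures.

k = 0.693 / t½ = 0.693 / 44 = 0.01575 h⁻¹
Between IV bolus doses, concentration decays as C = C₀·e^(−kτ), so C_peak/C_trough = e^(kτ).
τ_max = ln(C_peak/C_trough) / k = ln(26.1/5.43) / 0.01575 = 1.570 / 0.01575 = 99.68 h

99.7 h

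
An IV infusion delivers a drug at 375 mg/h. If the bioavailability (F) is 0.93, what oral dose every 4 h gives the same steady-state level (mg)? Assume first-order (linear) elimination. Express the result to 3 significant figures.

To maintain the same Css, the systemic dosing rate must be unchanged: F·D/τ = infusion rate.
D = rate × τ / F = 375 × 4 / 0.93 = 1613 mg

1610 mg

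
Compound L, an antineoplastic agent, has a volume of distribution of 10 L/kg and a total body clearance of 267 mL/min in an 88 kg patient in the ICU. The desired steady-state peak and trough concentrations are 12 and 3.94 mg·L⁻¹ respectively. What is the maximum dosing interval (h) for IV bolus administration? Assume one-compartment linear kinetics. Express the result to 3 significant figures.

61.2 h

Vd = 10 L/kg × 88 kg = 880.0 L
CL = 267 mL/min × 60/1000 = 16.02 L/h
k = CL / Vd = 16.02 / 880.0 = 0.01820 h⁻¹
Between IV bolus doses, concentration decays as C = C₀·e^(−kτ), so C_peak/C_trough = e^(kτ).
τ_max = ln(C_peak/C_trough) / k = ln(12/3.94) / 0.01820 = 1.114 / 0.01820 = 61.21 h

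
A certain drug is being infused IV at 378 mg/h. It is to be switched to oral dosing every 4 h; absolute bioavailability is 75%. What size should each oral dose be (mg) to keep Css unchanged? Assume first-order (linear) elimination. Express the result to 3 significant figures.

To maintain the same Css, the systemic dosing rate must be unchanged: F·D/τ = infusion rate.
D = rate × τ / F = 378 × 4 / 0.75 = 2016 mg

2020 mg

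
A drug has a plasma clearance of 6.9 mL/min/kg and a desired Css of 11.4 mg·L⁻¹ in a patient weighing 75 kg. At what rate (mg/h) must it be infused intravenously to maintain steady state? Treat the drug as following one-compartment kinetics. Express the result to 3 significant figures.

354 mg/h

CL = 6.9 mL/min/kg × 75 kg = 517.5 mL/min = 517.5 × 60/1000 = 31.05 L/h
R₀ = 31.05 × 11.4 = 354.0 mg/h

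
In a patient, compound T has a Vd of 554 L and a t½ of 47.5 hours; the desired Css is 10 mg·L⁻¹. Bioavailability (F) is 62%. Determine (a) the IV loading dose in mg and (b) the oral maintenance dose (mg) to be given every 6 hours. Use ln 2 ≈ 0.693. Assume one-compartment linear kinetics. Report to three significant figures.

(a) 5540 mg; (b) 782 mg

LD = Vd × C = 554.0 × 10 = 5540 mg
CL = 0.693 × Vd / t½ = 0.693 × 554.0 / 47.5 = 8.083 L/h
D = CL × Css × τ / F = 8.083 × 10 × 6 / 0.62 = 782.2 mg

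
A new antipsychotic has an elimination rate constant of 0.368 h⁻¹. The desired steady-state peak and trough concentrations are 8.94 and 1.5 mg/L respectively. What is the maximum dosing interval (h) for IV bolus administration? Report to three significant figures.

4.85 h

Between IV bolus doses, concentration decays as C = C₀·e^(−kτ), so C_peak/C_trough = e^(kτ).
τ_max = ln(C_peak/C_trough) / k = ln(8.94/1.5) / 0.3680 = 1.785 / 0.3680 = 4.851 h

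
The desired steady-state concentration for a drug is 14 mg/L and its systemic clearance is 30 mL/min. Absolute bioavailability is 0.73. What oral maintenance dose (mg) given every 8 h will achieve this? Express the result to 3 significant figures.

CL = 30 mL/min = 30 × 0.06 = 1.800 L/h
At steady state, dose per interval replaces the amount cleared in that interval: F·D/τ = CL·Css.
D = CL × Css × τ / F = 1.800 × 14 × 8 / 0.73 = 276.2 mg

276 mg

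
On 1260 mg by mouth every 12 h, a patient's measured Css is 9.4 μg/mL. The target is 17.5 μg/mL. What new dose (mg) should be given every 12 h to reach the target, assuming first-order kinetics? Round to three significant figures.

For first-order elimination, Css ∝ F·D/(CL·τ); F and CL are unchanged, so Css ∝ D/τ.
D₂ = D₁ × (Css,target / Css,current) = 1260 × 17.5/9.4 = 2346 mg

2350 mg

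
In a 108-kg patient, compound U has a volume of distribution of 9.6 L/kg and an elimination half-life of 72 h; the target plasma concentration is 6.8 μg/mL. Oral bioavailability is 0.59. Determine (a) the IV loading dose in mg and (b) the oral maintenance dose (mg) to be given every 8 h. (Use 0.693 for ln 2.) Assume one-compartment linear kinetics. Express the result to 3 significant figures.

(a) 7050 mg; (b) 920 mg

Total Vd = 9.6 × 108 = 1037 L
LD = Vd × C = 1037 × 6.8 = 7052 mg
CL = 0.693 × Vd / t½ = 0.693 × 1037 / 72 = 9.981 L/h
D = CL × Css × τ / F = 9.981 × 6.8 × 8 / 0.59 = 920.3 mg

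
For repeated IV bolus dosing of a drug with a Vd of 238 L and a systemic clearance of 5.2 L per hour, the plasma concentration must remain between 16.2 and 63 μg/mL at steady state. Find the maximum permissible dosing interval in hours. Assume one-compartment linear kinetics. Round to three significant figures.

k = CL / Vd = 5.200 / 238.0 = 0.02185 h⁻¹
Between IV bolus doses, concentration decays as C = C₀·e^(−kτ), so C_peak/C_trough = e^(kτ).
τ_max = ln(C_peak/C_trough) / k = ln(63/16.2) / 0.02185 = 1.358 / 0.02185 = 62.15 h

62.2 h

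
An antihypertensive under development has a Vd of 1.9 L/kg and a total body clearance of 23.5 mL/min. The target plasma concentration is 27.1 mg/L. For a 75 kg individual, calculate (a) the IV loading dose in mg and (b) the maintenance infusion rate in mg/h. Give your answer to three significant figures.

(a) 3860 mg; (b) 38.2 mg/h

Vd(total) = 75 kg × 1.9 L/kg = 142.5 L
Loading: fill Vd to C_target → 142.5 L × 27.1 mg/L = 3862 mg
Convert clearance: 23.5 mL/min × 60 min/h ÷ 1000 mL/L = 1.410 L/h
Infusion rate = 1.410 L/h × 27.1 mg/L = 38.21 mg/h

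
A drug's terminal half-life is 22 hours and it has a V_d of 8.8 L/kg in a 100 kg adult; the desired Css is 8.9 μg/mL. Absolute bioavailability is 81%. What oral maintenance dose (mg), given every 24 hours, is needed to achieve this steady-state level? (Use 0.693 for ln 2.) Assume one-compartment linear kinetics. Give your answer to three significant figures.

7310 mg

Total Vd = 8.8 × 100 = 880.0 L
CL = 0.693 × Vd / t½ = 0.693 × 880.0 / 22 = 27.72 L/h
D = CL × Css × τ / F = 27.72 × 8.9 × 24 / 0.81 = 7310 mg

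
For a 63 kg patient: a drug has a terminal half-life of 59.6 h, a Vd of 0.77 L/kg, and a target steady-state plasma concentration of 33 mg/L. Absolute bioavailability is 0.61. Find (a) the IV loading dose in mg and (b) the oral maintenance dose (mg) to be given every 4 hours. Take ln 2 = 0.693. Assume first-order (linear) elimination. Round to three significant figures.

Total Vd = 0.77 × 63 = 48.51 L
LD = Vd × C = 48.51 × 33 = 1601 mg
CL = 0.693 × Vd / t½ = 0.693 × 48.51 / 59.6 = 0.5641 L/h
D = CL × Css × τ / F = 0.5641 × 33 × 4 / 0.61 = 122.1 mg

(a) 1600 mg; (b) 122 mg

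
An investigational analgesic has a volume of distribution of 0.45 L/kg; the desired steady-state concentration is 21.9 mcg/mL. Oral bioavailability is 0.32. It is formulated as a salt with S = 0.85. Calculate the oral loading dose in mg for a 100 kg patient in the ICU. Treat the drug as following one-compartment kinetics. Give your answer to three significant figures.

Total Vd = 0.45 × 100 = 45.00 L
The loading dose fills Vd to the target concentration.
LD = Vd × C / F / S = 45.00 × 21.90 / 0.32 / 0.85 = 3623 mg

3620 mg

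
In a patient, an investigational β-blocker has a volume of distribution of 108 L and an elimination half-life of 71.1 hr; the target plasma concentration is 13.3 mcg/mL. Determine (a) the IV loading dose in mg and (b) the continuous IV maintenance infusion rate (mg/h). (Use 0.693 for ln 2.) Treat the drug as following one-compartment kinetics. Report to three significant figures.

LD = Vd × C = 108.0 × 13.3 = 1436 mg
CL = 0.693 × Vd / t½ = 0.693 × 108.0 / 71.1 = 1.053 L/h
Infusion rate = CL × Css = 1.053 × 13.3 = 14.00 mg/h

(a) 1440 mg; (b) 14.0 mg/h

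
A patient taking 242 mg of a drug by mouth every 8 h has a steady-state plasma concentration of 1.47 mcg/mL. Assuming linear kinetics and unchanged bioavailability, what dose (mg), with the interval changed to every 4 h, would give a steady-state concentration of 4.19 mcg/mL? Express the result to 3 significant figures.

345 mg

With linear kinetics, Css is proportional to dose rate (D/τ) at fixed clearance.
D₂ = D₁ × (Css,target / Css,current) × (τ₂/τ₁) = 242 × (4.19/1.47) × (4/8) = 344.9 mg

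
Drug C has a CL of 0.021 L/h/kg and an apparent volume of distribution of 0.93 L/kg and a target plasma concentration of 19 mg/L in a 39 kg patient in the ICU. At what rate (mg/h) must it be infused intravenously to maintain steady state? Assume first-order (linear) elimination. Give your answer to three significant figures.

15.6 mg/h

CL = 0.021 L/h/kg × 39 kg = 0.8190 L/h
Rate = CL × Css = 0.8190 × 19 = 15.56 mg/h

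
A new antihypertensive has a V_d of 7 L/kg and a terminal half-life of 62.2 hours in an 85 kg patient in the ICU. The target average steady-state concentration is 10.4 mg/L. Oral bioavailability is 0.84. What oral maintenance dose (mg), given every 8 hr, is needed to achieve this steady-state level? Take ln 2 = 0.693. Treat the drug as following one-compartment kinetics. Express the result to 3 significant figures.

Vd = 7 L/kg × 85 kg = 595.0 L
CL = 0.693 × Vd / t½ = 0.693 × 595.0 / 62.2 = 6.629 L/h
D = CL × Css × τ / F = 6.629 × 10.4 × 8 / 0.84 = 656.6 mg

657 mg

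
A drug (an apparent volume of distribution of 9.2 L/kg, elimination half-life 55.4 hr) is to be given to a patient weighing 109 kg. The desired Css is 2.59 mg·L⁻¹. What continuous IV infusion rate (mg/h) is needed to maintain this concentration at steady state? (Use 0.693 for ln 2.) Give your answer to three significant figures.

32.5 mg/h

Vd = 9.2 L/kg × 109 kg = 1003 L
CL = 0.693 × Vd / t½ = 0.693 × 1003 / 55.4 = 12.55 L/h
Infusion rate = CL × Css = 12.55 × 2.59 = 32.50 mg/h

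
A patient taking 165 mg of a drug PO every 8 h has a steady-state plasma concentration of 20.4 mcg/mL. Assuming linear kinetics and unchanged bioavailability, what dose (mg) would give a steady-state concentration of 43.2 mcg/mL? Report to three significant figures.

For first-order elimination, Css ∝ F·D/(CL·τ); F and CL are unchanged, so Css ∝ D/τ.
D₂ = D₁ × (Css,target / Css,current) = 165 × 43.2/20.4 = 349.4 mg

349 mg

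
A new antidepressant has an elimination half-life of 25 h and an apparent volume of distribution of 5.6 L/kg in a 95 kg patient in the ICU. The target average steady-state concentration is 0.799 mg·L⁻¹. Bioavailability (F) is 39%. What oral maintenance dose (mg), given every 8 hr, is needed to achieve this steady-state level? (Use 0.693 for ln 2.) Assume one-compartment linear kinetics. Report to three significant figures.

242 mg

Vd = 5.6 L/kg × 95 kg = 532.0 L
k = 0.693/25 = 0.02772 h⁻¹, so CL = k·Vd = 0.02772 × 532.0 = 14.75 L/h
D = CL × Css × τ / F = 14.75 × 0.799 × 8 / 0.39 = 241.7 mg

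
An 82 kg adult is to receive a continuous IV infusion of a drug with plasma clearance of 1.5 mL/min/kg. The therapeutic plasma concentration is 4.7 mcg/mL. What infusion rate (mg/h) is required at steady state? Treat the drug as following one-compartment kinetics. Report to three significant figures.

34.7 mg/h

CL = 1.5 mL/min/kg × 82 kg = 123.0 mL/min = 123.0 × 60/1000 = 7.380 L/h
At steady state, infusion rate equals elimination rate: rate in = CL × Css.
Infusion rate = CL · Css = 7.380 L/h × 4.7 mg/L = 34.69 mg/h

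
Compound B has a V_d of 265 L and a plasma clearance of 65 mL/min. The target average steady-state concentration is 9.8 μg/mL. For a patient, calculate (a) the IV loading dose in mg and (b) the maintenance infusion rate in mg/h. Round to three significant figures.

Loading: fill Vd to C_target → 265.0 L × 9.8 mg/L = 2597 mg
CL = 65 mL/min × 60/1000 = 3.900 L/h
Maintenance: replace elimination → rate = CL × Css = 3.900 × 9.8 = 38.22 mg/h

(a) 2600 mg; (b) 38.2 mg/h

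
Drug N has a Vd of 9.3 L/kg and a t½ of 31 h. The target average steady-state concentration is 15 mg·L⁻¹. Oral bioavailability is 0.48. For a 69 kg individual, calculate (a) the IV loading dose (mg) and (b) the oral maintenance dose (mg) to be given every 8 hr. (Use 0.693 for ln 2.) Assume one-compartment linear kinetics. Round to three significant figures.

Total Vd = 9.3 × 69 = 641.7 L
LD = Vd × C = 641.7 × 15 = 9626 mg
CL = 0.693 × Vd / t½ = 0.693 × 641.7 / 31 = 14.35 L/h
D = CL × Css × τ / F = 14.35 × 15 × 8 / 0.48 = 3588 mg

(a) 9630 mg; (b) 3590 mg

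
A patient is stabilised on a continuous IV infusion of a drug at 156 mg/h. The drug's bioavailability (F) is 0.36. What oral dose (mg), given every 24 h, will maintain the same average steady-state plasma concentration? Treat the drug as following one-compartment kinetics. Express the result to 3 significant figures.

To maintain the same Css, the systemic dosing rate must be unchanged: F·D/τ = infusion rate.
D = rate × τ / F = 156 × 24 / 0.36 = 10400 mg

10400 mg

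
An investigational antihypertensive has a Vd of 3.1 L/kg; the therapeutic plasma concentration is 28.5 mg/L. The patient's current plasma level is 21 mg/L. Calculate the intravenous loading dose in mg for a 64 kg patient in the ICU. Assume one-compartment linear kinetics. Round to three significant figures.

Vd(total) = 64 kg × 3.1 L/kg = 198.4 L
Concentration deficit ΔC = 28.5 − 21 = 7.500 mg/L
LD = Vd × ΔC = 198.4 × 7.500 = 1488 mg

1490 mg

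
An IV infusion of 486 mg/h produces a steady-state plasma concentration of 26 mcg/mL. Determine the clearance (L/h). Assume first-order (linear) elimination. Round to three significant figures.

At steady state, infusion rate = CL × Css, so CL = rate / Css.
CL = 486 / 26 = 18.69 L/h

18.7 L/h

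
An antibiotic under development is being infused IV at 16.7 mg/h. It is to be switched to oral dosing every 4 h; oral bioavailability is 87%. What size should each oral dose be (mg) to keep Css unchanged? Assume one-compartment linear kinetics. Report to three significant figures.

To maintain the same Css, the systemic dosing rate must be unchanged: F·D/τ = infusion rate.
D = rate × τ / F = 16.7 × 4 / 0.87 = 76.78 mg

76.8 mg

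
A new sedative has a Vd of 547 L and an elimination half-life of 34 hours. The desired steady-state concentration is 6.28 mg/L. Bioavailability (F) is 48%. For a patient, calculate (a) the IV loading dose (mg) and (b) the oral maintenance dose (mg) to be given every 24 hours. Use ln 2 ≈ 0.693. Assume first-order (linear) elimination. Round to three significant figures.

(a) 3440 mg; (b) 3500 mg

LD = Vd × C = 547.0 × 6.28 = 3435 mg
CL = 0.693 × Vd / t½ = 0.693 × 547.0 / 34 = 11.15 L/h
D = CL × Css × τ / F = 11.15 × 6.28 × 24 / 0.48 = 3501 mg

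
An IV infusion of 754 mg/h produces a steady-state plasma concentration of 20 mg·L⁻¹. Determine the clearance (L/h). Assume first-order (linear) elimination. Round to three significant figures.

37.7 L/h

At steady state, infusion rate = CL × Css, so CL = rate / Css.
CL = 754 / 20 = 37.70 L/h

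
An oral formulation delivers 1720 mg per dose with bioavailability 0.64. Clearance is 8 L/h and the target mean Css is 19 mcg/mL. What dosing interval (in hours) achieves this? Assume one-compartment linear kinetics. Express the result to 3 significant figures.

F·D/τ = CL·Css → τ = F·D / (CL·Css).
τ = 0.64 × 1720 / (8 × 19) = 7.242 h

7.24 h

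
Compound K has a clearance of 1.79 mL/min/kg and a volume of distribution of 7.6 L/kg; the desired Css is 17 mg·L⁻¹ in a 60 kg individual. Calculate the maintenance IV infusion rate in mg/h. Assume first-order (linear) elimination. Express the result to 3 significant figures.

110 mg/h

CL = 1.79 mL/min/kg × 60 kg = 107.4 mL/min = 107.4 × 60/1000 = 6.444 L/h
Infusion rate = CL · Css = 6.444 L/h × 17 mg/L = 109.5 mg/h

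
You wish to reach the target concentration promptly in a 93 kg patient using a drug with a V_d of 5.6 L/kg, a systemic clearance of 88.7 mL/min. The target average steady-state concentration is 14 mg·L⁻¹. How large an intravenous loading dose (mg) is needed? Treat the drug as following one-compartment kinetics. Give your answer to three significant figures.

Vd = 5.6 L/kg × 93 kg = 520.8 L
LD = Vd × C = 520.8 × 14.00 = 7291 mg

7290 mg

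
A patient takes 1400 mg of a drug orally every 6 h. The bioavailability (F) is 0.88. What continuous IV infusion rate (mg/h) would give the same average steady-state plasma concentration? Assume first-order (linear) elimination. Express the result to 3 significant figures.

Equivalent systemic input: infusion rate = F·D/τ.
Rate = 0.88 × 1400 / 6 = 205.3 mg/h

205 mg/h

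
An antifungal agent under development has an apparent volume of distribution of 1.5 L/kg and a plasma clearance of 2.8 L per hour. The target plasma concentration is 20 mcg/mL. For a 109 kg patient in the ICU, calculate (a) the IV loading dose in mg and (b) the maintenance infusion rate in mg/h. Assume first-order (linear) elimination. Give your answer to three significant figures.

Vd = 1.5 L/kg × 109 kg = 163.5 L
LD = Vd · C_target = 163.5 × 20 = 3270 mg
Maintenance infusion rate = CL × Css = 2.800 × 20 = 56.00 mg/h

(a) 3270 mg; (b) 56.0 mg/h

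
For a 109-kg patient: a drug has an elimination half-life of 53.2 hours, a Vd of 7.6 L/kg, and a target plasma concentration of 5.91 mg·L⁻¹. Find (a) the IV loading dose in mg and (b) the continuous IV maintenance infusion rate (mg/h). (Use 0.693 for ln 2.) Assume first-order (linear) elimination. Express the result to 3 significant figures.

Vd = 7.6 L/kg × 109 kg = 828.4 L
LD = Vd × C = 828.4 × 5.91 = 4896 mg
CL = 0.693 × Vd / t½ = 0.693 × 828.4 / 53.2 = 10.79 L/h
Infusion rate = CL × Css = 10.79 × 5.91 = 63.77 mg/h

(a) 4900 mg; (b) 63.8 mg/h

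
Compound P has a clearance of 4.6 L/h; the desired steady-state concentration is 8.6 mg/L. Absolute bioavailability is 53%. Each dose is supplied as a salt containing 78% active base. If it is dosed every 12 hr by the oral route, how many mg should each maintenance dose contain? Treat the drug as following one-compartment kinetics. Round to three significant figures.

1150 mg

D = CL × Css × τ / F / S = 4.600 × 8.6 × 12 / 0.53 / 0.78 = 1148 mg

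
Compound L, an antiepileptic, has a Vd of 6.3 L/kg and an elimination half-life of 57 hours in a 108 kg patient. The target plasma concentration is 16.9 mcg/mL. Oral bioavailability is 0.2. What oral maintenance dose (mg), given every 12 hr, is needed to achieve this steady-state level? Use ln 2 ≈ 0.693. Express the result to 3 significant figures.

Total Vd = 6.3 × 108 = 680.4 L
k = 0.693/57 = 0.01216 h⁻¹, so CL = k·Vd = 0.01216 × 680.4 = 8.274 L/h
D = CL × Css × τ / F = 8.274 × 16.9 × 12 / 0.2 = 8390 mg

8390 mg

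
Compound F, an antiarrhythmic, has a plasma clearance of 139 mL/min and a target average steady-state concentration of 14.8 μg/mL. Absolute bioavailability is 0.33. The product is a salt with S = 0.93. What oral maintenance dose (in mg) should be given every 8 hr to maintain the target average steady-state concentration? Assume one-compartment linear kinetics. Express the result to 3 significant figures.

CL = 139 mL/min × 60/1000 = 8.340 L/h
D = CL × Css × τ / F / S = 8.340 × 14.8 × 8 / 0.33 / 0.93 = 3218 mg

3220 mg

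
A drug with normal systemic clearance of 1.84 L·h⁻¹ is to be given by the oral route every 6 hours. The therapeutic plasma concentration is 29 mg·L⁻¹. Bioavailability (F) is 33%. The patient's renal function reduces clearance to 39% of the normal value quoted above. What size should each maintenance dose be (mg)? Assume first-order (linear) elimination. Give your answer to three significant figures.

378 mg

Patient clearance = 0.39 × 1.840 = 0.7176 L/h
At steady state, dose per interval replaces the amount cleared in that interval: F·D/τ = CL·Css.
D = CL × Css × τ / F = 0.7176 × 29 × 6 / 0.33 = 378.4 mg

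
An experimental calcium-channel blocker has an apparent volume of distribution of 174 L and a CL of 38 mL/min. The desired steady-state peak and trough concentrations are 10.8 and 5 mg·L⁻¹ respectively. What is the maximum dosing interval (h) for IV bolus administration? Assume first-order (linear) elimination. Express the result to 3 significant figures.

58.8 h

CL = 38 mL/min × 60/1000 = 2.280 L/h
k = CL / Vd = 2.280 / 174.0 = 0.01310 h⁻¹
Between IV bolus doses, concentration decays as C = C₀·e^(−kτ), so C_peak/C_trough = e^(kτ).
τ_max = ln(C_peak/C_trough) / k = ln(10.8/5) / 0.01310 = 0.7701 / 0.01310 = 58.79 h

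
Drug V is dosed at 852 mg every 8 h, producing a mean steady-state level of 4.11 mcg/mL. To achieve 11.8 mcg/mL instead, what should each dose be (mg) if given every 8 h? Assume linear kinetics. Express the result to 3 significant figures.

2450 mg

With linear kinetics, Css is proportional to dose rate (D/τ) at fixed clearance.
D₂ = D₁ × (Css,target / Css,current) = 852 × 11.8/4.11 = 2446 mg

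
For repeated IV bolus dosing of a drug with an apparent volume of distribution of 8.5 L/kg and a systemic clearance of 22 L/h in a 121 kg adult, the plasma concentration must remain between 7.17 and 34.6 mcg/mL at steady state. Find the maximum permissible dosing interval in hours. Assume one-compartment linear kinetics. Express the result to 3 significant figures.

Vd(total) = 121 kg × 8.5 L/kg = 1029 L
k = CL / Vd = 22.00 / 1029 = 0.02138 h⁻¹
Between IV bolus doses, concentration decays as C = C₀·e^(−kτ), so C_peak/C_trough = e^(kτ).
τ_max = ln(C_peak/C_trough) / k = ln(34.6/7.17) / 0.02138 = 1.574 / 0.02138 = 73.62 h

73.6 h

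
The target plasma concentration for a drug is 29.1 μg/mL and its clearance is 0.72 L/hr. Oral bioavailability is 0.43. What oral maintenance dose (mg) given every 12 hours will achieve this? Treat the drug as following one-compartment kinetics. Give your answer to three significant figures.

585 mg

D = CL × Css × τ / F = 0.7200 × 29.1 × 12 / 0.43 = 584.7 mg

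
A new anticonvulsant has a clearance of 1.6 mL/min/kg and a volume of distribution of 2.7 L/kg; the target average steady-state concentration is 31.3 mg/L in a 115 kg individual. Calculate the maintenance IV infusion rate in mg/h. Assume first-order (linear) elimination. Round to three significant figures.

CL = 1.6 mL/min/kg × 115 kg = 184.0 mL/min = 184.0 × 60/1000 = 11.04 L/h
Vd does not affect the maintenance rate; only clearance governs steady-state input.
Rate = CL × Css = 11.04 × 31.3 = 345.6 mg/h

346 mg/h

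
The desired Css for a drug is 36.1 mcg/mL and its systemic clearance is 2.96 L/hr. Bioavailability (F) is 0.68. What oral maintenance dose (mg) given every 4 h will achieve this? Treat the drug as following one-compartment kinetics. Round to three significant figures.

629 mg

D = CL × Css × τ / F = 2.960 × 36.1 × 4 / 0.68 = 628.6 mg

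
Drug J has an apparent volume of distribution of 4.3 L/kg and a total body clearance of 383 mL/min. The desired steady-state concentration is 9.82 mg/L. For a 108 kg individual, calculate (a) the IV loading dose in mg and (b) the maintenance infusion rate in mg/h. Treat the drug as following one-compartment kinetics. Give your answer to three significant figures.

Vd = 4.3 L/kg × 108 kg = 464.4 L
Loading: fill Vd to C_target → 464.4 L × 9.82 mg/L = 4560 mg
CL = 383 mL/min × 60/1000 = 22.98 L/h
Infusion rate = 22.98 L/h × 9.82 mg/L = 225.7 mg/h

(a) 4560 mg; (b) 226 mg/h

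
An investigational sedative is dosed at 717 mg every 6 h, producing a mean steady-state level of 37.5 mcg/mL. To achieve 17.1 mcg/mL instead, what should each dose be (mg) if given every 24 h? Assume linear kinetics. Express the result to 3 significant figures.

With linear kinetics, Css is proportional to dose rate (D/τ) at fixed clearance.
D₂ = D₁ × (Css,target / Css,current) × (τ₂/τ₁) = 717 × (17.1/37.5) × (24/6) = 1308 mg

1310 mg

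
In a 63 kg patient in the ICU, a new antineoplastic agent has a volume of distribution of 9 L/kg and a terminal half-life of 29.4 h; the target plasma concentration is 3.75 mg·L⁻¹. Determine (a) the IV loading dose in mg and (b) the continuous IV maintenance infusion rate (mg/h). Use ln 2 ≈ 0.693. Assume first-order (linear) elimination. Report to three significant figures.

Total Vd = 9 × 63 = 567.0 L
LD = Vd × C = 567.0 × 3.75 = 2126 mg
CL = 0.693 × Vd / t½ = 0.693 × 567.0 / 29.4 = 13.37 L/h
Infusion rate = CL × Css = 13.37 × 3.75 = 50.14 mg/h

(a) 2130 mg; (b) 50.1 mg/h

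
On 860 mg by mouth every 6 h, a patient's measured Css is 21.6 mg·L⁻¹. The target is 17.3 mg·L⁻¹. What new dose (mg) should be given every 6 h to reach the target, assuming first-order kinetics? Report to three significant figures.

689 mg

With linear kinetics, Css is proportional to dose rate (D/τ) at fixed clearance.
D₂ = D₁ × (Css,target / Css,current) = 860 × 17.3/21.6 = 688.8 mg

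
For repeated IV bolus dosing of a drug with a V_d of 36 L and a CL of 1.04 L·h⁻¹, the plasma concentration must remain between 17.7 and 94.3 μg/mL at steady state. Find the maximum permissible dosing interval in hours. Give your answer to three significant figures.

57.9 h

k = CL / Vd = 1.040 / 36.00 = 0.02889 h⁻¹
Between IV bolus doses, concentration decays as C = C₀·e^(−kτ), so C_peak/C_trough = e^(kτ).
τ_max = ln(C_peak/C_trough) / k = ln(94.3/17.7) / 0.02889 = 1.673 / 0.02889 = 57.91 h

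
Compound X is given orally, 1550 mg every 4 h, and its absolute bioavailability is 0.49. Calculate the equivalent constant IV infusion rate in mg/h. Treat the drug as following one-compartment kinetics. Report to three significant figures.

190 mg/h

Equivalent systemic input: infusion rate = F·D/τ.
Rate = 0.49 × 1550 / 4 = 189.9 mg/h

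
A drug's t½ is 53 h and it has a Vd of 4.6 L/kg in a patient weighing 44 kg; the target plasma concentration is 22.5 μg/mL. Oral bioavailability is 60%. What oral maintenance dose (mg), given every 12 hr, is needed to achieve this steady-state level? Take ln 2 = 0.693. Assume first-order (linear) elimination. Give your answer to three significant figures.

Vd = 4.6 L/kg × 44 kg = 202.4 L
CL = ln 2 · Vd / t½ = 0.693 × 202.4 / 53 = 2.646 L/h
D = CL × Css × τ / F = 2.646 × 22.5 × 12 / 0.6 = 1191 mg

1190 mg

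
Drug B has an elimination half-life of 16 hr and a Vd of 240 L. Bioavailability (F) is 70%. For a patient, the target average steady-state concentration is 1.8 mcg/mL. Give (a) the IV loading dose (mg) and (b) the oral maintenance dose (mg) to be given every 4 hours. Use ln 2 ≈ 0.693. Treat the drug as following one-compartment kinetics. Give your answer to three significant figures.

LD = Vd × C = 240.0 × 1.8 = 432.0 mg
CL = 0.693 × Vd / t½ = 0.693 × 240.0 / 16 = 10.40 L/h
D = CL × Css × τ / F = 10.40 × 1.8 × 4 / 0.7 = 107.0 mg

(a) 432 mg; (b) 107 mg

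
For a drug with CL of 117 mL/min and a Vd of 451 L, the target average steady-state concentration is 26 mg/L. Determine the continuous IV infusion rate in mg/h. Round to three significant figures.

Convert clearance: 117 mL/min × 60 min/h ÷ 1000 mL/L = 7.020 L/h
R₀ = 7.020 × 26 = 182.5 mg/h

183 mg/h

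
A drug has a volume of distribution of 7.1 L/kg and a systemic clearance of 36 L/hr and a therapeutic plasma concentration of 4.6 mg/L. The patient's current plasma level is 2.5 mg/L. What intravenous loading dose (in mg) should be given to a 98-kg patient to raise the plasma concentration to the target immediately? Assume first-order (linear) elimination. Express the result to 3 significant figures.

1460 mg

Vd = 7.1 L/kg × 98 kg = 695.8 L
Concentration deficit ΔC = 4.6 − 2.5 = 2.100 mg/L
LD = Vd × ΔC = 695.8 × 2.100 = 1461 mg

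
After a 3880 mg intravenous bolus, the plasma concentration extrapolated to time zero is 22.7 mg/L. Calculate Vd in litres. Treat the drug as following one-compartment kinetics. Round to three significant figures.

171 L

Immediately after an IV bolus, C₀ = Dose / Vd, so Vd = Dose / C₀.
Vd = 3880 / 22.7 = 170.9 L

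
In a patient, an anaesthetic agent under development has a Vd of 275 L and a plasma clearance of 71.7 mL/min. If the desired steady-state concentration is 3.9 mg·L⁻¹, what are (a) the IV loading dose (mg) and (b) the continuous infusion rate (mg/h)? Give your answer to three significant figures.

Loading dose = Vd × C = 275.0 × 3.9 = 1073 mg
CL = 71.7 mL/min = 71.7 × 0.06 = 4.302 L/h
Maintenance infusion rate = CL × Css = 4.302 × 3.9 = 16.78 mg/h

(a) 1070 mg; (b) 16.8 mg/h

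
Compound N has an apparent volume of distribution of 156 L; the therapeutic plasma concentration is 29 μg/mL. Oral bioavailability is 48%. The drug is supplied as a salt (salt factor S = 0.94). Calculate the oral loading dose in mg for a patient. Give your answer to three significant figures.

LD = Vd × C / F / S = 156.0 × 29.00 / 0.48 / 0.94 = 10030 mg

10000 mg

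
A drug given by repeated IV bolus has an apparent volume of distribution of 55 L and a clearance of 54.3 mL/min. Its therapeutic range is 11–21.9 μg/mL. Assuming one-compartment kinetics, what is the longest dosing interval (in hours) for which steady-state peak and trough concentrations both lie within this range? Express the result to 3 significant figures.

Convert clearance: 54.3 mL/min × 60 min/h ÷ 1000 mL/L = 3.258 L/h
k = CL / Vd = 3.258 / 55.00 = 0.05924 h⁻¹
Between IV bolus doses, concentration decays as C = C₀·e^(−kτ), so C_peak/C_trough = e^(kτ).
τ_max = ln(C_peak/C_trough) / k = ln(21.9/11) / 0.05924 = 0.6886 / 0.05924 = 11.62 h

11.6 h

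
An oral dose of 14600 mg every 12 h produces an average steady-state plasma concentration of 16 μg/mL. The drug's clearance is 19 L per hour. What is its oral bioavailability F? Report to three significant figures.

F·D/τ = CL·Css at steady state → F = CL·Css·τ / D.
F = 19 × 16 × 12 / 14600 = 0.250

0.250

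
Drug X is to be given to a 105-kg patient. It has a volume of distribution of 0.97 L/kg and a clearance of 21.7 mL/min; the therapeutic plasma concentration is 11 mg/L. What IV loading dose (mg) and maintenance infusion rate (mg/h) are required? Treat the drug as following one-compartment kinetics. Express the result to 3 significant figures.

(a) 1120 mg; (b) 14.3 mg/h

Vd = 0.97 L/kg × 105 kg = 101.9 L
LD = Vd · C_target = 101.9 × 11 = 1121 mg
CL = 21.7 mL/min × 60/1000 = 1.302 L/h
Infusion rate = 1.302 L/h × 11 mg/L = 14.32 mg/h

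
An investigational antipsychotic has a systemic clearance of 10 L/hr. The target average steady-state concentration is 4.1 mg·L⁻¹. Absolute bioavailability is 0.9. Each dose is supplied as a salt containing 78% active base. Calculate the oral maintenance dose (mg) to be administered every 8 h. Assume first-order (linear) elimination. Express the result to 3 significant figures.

D = CL × Css × τ / F / S = 10.00 × 4.1 × 8 / 0.9 / 0.78 = 467.2 mg

467 mg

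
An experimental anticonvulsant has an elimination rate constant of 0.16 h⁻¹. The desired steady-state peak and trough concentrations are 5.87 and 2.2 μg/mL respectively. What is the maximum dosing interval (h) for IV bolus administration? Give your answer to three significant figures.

6.13 h

Between IV bolus doses, concentration decays as C = C₀·e^(−kτ), so C_peak/C_trough = e^(kτ).
τ_max = ln(C_peak/C_trough) / k = ln(5.87/2.2) / 0.1600 = 0.9814 / 0.1600 = 6.134 h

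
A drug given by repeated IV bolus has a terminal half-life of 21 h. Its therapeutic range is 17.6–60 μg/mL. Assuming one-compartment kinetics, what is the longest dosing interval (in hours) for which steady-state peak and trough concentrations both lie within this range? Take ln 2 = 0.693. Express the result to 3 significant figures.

k = 0.693 / t½ = 0.693 / 21 = 0.03300 h⁻¹
Between IV bolus doses, concentration decays as C = C₀·e^(−kτ), so C_peak/C_trough = e^(kτ).
τ_max = ln(C_peak/C_trough) / k = ln(60/17.6) / 0.03300 = 1.226 / 0.03300 = 37.15 h

37.2 h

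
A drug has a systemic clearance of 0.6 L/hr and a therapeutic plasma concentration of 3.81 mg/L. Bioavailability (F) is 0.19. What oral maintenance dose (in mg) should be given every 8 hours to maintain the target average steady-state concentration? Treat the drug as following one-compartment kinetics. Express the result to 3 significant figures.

96.3 mg

D = CL × Css × τ / F = 0.6000 × 3.81 × 8 / 0.19 = 96.25 mg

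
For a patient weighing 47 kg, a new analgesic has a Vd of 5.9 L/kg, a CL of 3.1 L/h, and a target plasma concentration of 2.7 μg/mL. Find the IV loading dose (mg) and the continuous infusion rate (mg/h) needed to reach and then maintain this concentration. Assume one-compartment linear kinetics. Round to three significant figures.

Vd = 5.9 L/kg × 47 kg = 277.3 L
Loading: fill Vd to C_target → 277.3 L × 2.7 mg/L = 748.7 mg
Infusion rate = 3.100 L/h × 2.7 mg/L = 8.370 mg/h

(a) 749 mg; (b) 8.37 mg/h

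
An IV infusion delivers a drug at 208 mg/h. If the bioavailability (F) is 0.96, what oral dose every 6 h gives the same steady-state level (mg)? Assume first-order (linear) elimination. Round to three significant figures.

1300 mg

To maintain the same Css, the systemic dosing rate must be unchanged: F·D/τ = infusion rate.
D = rate × τ / F = 208 × 6 / 0.96 = 1300 mg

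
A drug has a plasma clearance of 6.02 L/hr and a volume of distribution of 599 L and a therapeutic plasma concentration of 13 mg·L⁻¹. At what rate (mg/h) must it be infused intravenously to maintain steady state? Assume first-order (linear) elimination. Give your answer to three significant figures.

78.3 mg/h

At steady state, infusion rate equals elimination rate: rate in = CL × Css.
R₀ = 6.020 × 13 = 78.26 mg/h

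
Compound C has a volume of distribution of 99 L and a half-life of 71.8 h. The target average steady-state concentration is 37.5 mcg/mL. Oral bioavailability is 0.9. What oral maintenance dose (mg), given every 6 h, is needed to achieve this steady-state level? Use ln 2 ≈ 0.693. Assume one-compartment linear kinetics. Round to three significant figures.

k = 0.693/71.8 = 0.009652 h⁻¹, so CL = k·Vd = 0.009652 × 99.00 = 0.9555 L/h
D = CL × Css × τ / F = 0.9555 × 37.5 × 6 / 0.9 = 238.9 mg

239 mg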